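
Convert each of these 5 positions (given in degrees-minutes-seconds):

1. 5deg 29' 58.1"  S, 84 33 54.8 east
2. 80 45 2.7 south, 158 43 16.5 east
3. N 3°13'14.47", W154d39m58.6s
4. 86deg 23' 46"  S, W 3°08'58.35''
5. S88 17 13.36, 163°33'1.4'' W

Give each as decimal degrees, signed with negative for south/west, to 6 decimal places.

1. -5.499472, 84.565222
2. -80.750750, 158.721250
3. 3.220686, -154.666278
4. -86.396111, -3.149542
5. -88.287044, -163.550389

Point 1:
  φ: 29′ + 58.1″ = 29.96833′; 5 + 29.96833/60 = 5.4994722
  S → negative
  λ: 84° + 33/60 + 54.8/3600 = 84 + 0.550000 + 0.015222 = 84.5652222
  E → positive
Point 2:
  φ: 80 + 45/60 + 2.7/3600 = 80.7507500
  S ⇒ negate
  Lon: 43′ + 16.5″ = 43.27500′; 158 + 43.27500/60 = 158.7212500
  E → positive
Point 3:
  φ: 3° + 13/60 + 14.47/3600 = 3 + 0.216667 + 0.004019 = 3.2206861
  N → positive
  Lon: 154 + 39/60 + 58.6/3600 = 154.6662778
  W ⇒ negate
Point 4:
  φ: 23′ + 46″ = 23.76667′; 86 + 23.76667/60 = 86.3961111
  S ⇒ negate
  Longitude: 3 + 8/60 + 58.35/3600 = 3.1495417
  W ⇒ negate
Point 5:
  Lat: 88° + 17/60 + 13.36/3600 = 88 + 0.283333 + 0.003711 = 88.2870444
  S → negative
  Lon: 163 + 33/60 + 1.4/3600 = 163.5503889
  hemisphere W, so the sign is −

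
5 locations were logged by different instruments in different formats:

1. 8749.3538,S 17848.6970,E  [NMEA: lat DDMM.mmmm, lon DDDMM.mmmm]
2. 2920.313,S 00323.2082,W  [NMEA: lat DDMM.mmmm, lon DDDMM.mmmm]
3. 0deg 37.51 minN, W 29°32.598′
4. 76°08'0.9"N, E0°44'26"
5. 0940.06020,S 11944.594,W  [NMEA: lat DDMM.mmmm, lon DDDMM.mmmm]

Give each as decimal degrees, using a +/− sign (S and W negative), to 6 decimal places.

1. -87.822563, 178.811617
2. -29.338550, -3.386803
3. 0.625167, -29.543300
4. 76.133583, 0.740556
5. -9.667670, -119.743233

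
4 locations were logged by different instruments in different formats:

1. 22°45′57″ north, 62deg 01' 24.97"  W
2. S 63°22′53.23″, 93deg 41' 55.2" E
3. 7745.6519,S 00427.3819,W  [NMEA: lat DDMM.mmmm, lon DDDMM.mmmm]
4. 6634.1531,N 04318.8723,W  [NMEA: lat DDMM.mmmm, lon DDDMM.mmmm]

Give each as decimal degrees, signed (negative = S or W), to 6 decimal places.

Point 1:
  Latitude: 45′ + 57″ = 45.95000′; 22 + 45.95000/60 = 22.7658333
  N → positive
  λ: 62 + 1/60 + 24.97/3600 = 62.0236028
  hemisphere W, so the sign is −
Point 2:
  Lat: 63° + 22/60 + 53.23/3600 = 63 + 0.366667 + 0.014786 = 63.3814528
  S → negative
  Lon: 93 + 41/60 + 55.2/3600 = 93.6986667
  E → positive
Point 3:
  φ: degrees = first 2 digits = 77, minutes = 45.6519; 77 + 45.6519/60 = 77.7608650
  S → negative
  Longitude: split at 3 digits → 004° and 27.3819′; 4 + 27.3819/60 = 4.4563650
  hemisphere W, so the sign is −
Point 4:
  φ: split at 2 digits → 66° and 34.1531′; 66 + 34.1531/60 = 66.5692183
  N → positive
  λ: degrees = first 3 digits = 43, minutes = 18.8723; 43 + 18.8723/60 = 43.3145383
  W ⇒ negate

1. 22.765833, -62.023603
2. -63.381453, 93.698667
3. -77.760865, -4.456365
4. 66.569218, -43.314538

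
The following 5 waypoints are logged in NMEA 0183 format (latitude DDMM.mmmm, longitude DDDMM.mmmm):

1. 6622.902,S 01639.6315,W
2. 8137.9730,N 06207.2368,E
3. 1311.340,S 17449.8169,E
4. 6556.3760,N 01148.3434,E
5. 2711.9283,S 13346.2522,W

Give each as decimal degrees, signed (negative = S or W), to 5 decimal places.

1. -66.38170, -16.66053
2. 81.63288, 62.12061
3. -13.18900, 174.83028
4. 65.93960, 11.80572
5. -27.19881, -133.77087

Point 1:
  φ: degrees = first 2 digits = 66, minutes = 22.902; 66 + 22.902/60 = 66.381700
  hemisphere S, so the sign is −
  Longitude: degrees = first 3 digits = 16, minutes = 39.6315; 16 + 39.6315/60 = 16.660525
  hemisphere W, so the sign is −
Point 2:
  Lat: split at 2 digits → 81° and 37.973′; 81 + 37.973/60 = 81.632883
  N → positive
  Longitude: split at 3 digits → 062° and 7.2368′; 62 + 7.2368/60 = 62.120613
  E → positive
Point 3:
  φ: degrees = first 2 digits = 13, minutes = 11.34; 13 + 11.34/60 = 13.189000
  hemisphere S, so the sign is −
  Lon: split at 3 digits → 174° and 49.8169′; 174 + 49.8169/60 = 174.830282
  E → positive
Point 4:
  Lat: split at 2 digits → 65° and 56.376′; 65 + 56.376/60 = 65.939600
  N ⇒ keep positive
  Longitude: degrees = first 3 digits = 11, minutes = 48.3434; 11 + 48.3434/60 = 11.805723
  E ⇒ keep positive
Point 5:
  φ: degrees = first 2 digits = 27, minutes = 11.9283; 27 + 11.9283/60 = 27.198805
  S → negative
  Lon: degrees = first 3 digits = 133, minutes = 46.2522; 133 + 46.2522/60 = 133.770870
  hemisphere W, so the sign is −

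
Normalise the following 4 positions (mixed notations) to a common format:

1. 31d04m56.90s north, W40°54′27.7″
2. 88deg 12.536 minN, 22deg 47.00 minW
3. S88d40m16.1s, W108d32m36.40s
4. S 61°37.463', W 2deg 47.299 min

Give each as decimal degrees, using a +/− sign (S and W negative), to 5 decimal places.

Point 1:
  Latitude: 31 + 4/60 + 56.9/3600 = 31.082472
  N → positive
  Lon: 54′ + 27.7″ = 54.46167′; 40 + 54.46167/60 = 40.907694
  W → negative
Point 2:
  Latitude: 12.536′ = 0.208933°; total 88.208933
  N ⇒ keep positive
  λ: 22 + 47/60 = 22.783333
  W ⇒ negate
Point 3:
  φ: 88 + 40/60 + 16.1/3600 = 88.671139
  S ⇒ negate
  Lon: 32′ + 36.4″ = 32.60667′; 108 + 32.60667/60 = 108.543444
  W ⇒ negate
Point 4:
  Latitude: 37.463′ = 0.624383°; total 61.624383
  S ⇒ negate
  λ: 47.299′ = 0.788317°; total 2.788317
  hemisphere W, so the sign is −

1. 31.08247, -40.90769
2. 88.20893, -22.78333
3. -88.67114, -108.54344
4. -61.62438, -2.78832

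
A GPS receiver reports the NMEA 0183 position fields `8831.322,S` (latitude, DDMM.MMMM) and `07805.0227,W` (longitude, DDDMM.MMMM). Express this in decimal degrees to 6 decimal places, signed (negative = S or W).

φ: degrees = first 2 digits = 88, minutes = 31.322; 88 + 31.322/60 = 88.5220333
S ⇒ negate
Longitude: split at 3 digits → 078° and 5.0227′; 78 + 5.0227/60 = 78.0837117
hemisphere W, so the sign is −

-88.522033, -78.083712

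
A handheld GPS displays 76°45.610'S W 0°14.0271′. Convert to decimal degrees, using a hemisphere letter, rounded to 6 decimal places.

Lat: 45.61′ = 0.760167°; total 76.7601667
λ: 0 + 14.0271/60 = 0.2337850

76.760167° S, 0.233785° W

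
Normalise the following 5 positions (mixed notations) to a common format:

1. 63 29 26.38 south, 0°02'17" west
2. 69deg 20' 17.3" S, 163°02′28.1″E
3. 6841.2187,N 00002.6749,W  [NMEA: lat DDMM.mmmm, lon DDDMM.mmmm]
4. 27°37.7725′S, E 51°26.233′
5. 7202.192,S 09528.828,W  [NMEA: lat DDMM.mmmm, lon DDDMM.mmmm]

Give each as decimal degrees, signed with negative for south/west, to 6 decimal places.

Point 1:
  Lat: 63° + 29/60 + 26.38/3600 = 63 + 0.483333 + 0.007328 = 63.4906611
  hemisphere S, so the sign is −
  Lon: 0 + 2/60 + 17/3600 = 0.0380556
  W ⇒ negate
Point 2:
  φ: 69 + 20/60 + 17.3/3600 = 69.3381389
  S ⇒ negate
  Lon: 163 + 2/60 + 28.1/3600 = 163.0411389
  E ⇒ keep positive
Point 3:
  Lat: split at 2 digits → 68° and 41.2187′; 68 + 41.2187/60 = 68.6869783
  N ⇒ keep positive
  λ: split at 3 digits → 000° and 2.6749′; 0 + 2.6749/60 = 0.0445817
  W → negative
Point 4:
  Latitude: 27 + 37.7725/60 = 27.6295417
  S ⇒ negate
  Longitude: 26.233′ = 0.437217°; total 51.4372167
  E → positive
Point 5:
  Latitude: degrees = first 2 digits = 72, minutes = 2.192; 72 + 2.192/60 = 72.0365333
  hemisphere S, so the sign is −
  Lon: degrees = first 3 digits = 95, minutes = 28.828; 95 + 28.828/60 = 95.4804667
  W → negative

1. -63.490661, -0.038056
2. -69.338139, 163.041139
3. 68.686978, -0.044582
4. -27.629542, 51.437217
5. -72.036533, -95.480467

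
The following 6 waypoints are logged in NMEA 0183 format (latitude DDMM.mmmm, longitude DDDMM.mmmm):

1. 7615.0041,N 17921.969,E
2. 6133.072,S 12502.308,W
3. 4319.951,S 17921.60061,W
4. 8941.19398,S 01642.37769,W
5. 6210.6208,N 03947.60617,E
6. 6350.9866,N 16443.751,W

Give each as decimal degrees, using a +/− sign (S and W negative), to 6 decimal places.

1. 76.250068, 179.366150
2. -61.551200, -125.038467
3. -43.332517, -179.360010
4. -89.686566, -16.706295
5. 62.177013, 39.793436
6. 63.849777, -164.729183

Point 1:
  Lat: degrees = first 2 digits = 76, minutes = 15.0041; 76 + 15.0041/60 = 76.2500683
  N → positive
  λ: split at 3 digits → 179° and 21.969′; 179 + 21.969/60 = 179.3661500
  E → positive
Point 2:
  Latitude: split at 2 digits → 61° and 33.072′; 61 + 33.072/60 = 61.5512000
  S ⇒ negate
  λ: degrees = first 3 digits = 125, minutes = 2.308; 125 + 2.308/60 = 125.0384667
  W ⇒ negate
Point 3:
  Lat: degrees = first 2 digits = 43, minutes = 19.951; 43 + 19.951/60 = 43.3325167
  S → negative
  λ: degrees = first 3 digits = 179, minutes = 21.60061; 179 + 21.60061/60 = 179.3600102
  hemisphere W, so the sign is −
Point 4:
  Latitude: split at 2 digits → 89° and 41.19398′; 89 + 41.19398/60 = 89.6865663
  S → negative
  Lon: split at 3 digits → 016° and 42.37769′; 16 + 42.37769/60 = 16.7062948
  W ⇒ negate
Point 5:
  Latitude: degrees = first 2 digits = 62, minutes = 10.6208; 62 + 10.6208/60 = 62.1770133
  N ⇒ keep positive
  Longitude: degrees = first 3 digits = 39, minutes = 47.60617; 39 + 47.60617/60 = 39.7934362
  E ⇒ keep positive
Point 6:
  Latitude: split at 2 digits → 63° and 50.9866′; 63 + 50.9866/60 = 63.8497767
  N → positive
  Longitude: degrees = first 3 digits = 164, minutes = 43.751; 164 + 43.751/60 = 164.7291833
  W → negative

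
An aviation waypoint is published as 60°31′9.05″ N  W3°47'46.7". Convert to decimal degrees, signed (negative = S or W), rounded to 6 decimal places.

Lat: 60 + 31/60 + 9.05/3600 = 60.5191806
N → positive
λ: 3° + 47/60 + 46.7/3600 = 3 + 0.783333 + 0.012972 = 3.7963056
W → negative

60.519181, -3.796306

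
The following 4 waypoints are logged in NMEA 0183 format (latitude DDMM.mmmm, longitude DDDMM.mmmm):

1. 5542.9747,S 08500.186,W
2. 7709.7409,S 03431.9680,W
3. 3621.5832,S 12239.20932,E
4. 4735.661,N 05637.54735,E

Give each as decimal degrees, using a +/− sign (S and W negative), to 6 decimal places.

1. -55.716245, -85.003100
2. -77.162348, -34.532800
3. -36.359720, 122.653489
4. 47.594350, 56.625789

Point 1:
  φ: degrees = first 2 digits = 55, minutes = 42.9747; 55 + 42.9747/60 = 55.7162450
  S → negative
  Lon: degrees = first 3 digits = 85, minutes = 0.186; 85 + 0.186/60 = 85.0031000
  W ⇒ negate
Point 2:
  Latitude: degrees = first 2 digits = 77, minutes = 9.7409; 77 + 9.7409/60 = 77.1623483
  S → negative
  Lon: degrees = first 3 digits = 34, minutes = 31.968; 34 + 31.968/60 = 34.5328000
  hemisphere W, so the sign is −
Point 3:
  Lat: split at 2 digits → 36° and 21.5832′; 36 + 21.5832/60 = 36.3597200
  hemisphere S, so the sign is −
  Lon: split at 3 digits → 122° and 39.20932′; 122 + 39.20932/60 = 122.6534887
  E ⇒ keep positive
Point 4:
  Latitude: degrees = first 2 digits = 47, minutes = 35.661; 47 + 35.661/60 = 47.5943500
  N → positive
  Lon: split at 3 digits → 056° and 37.54735′; 56 + 37.54735/60 = 56.6257892
  E ⇒ keep positive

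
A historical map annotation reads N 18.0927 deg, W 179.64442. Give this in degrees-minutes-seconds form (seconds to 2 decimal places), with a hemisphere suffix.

φ: 0.092700 × 60 = 5.56200′ → 5′, remainder × 60 = 33.7200″
λ: 0.644420 × 60 = 38.66520′ → 38′, remainder × 60 = 39.9120″

18°05′33.72″ N, 179°38′39.91″ W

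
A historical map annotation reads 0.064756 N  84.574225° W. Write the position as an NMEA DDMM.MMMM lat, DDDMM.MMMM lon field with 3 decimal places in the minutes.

Lat: 0° + 0.064756 × 60 = 0° 3.88536′
λ: minutes = (84.574225 − 84) × 60 = 34.45350

0003.885,N / 08434.454,W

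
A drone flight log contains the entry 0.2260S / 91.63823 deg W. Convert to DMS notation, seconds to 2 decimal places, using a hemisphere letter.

0°13′33.60″ S, 91°38′17.63″ W

Lat: whole degrees 0; 13.56000′ → 13′ and 33.6000″
Lon: 0.638230 × 60 = 38.29380′ → 38′, remainder × 60 = 17.6280″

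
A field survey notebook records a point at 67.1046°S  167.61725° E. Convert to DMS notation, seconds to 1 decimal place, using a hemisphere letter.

67°06′16.6″ S, 167°37′2.1″ E

Latitude: 0.104600° → 6.27600′; 0.27600 × 60 = 16.560″
Longitude: 0.617250° → 37.03500′; 0.03500 × 60 = 2.100″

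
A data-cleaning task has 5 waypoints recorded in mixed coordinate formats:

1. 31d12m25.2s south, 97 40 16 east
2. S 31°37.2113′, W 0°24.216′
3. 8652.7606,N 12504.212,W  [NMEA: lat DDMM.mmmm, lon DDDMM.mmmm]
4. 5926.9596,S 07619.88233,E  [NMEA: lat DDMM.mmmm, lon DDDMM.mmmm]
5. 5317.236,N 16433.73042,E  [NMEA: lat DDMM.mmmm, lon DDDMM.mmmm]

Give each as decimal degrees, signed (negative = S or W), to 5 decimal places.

1. -31.20700, 97.67111
2. -31.62019, -0.40360
3. 86.87934, -125.07020
4. -59.44933, 76.33137
5. 53.28727, 164.56217

Point 1:
  Latitude: 31° + 12/60 + 25.2/3600 = 31 + 0.200000 + 0.007000 = 31.207000
  S ⇒ negate
  λ: 97° + 40/60 + 16/3600 = 97 + 0.666667 + 0.004444 = 97.671111
  E ⇒ keep positive
Point 2:
  Lat: 37.2113′ = 0.620188°; total 31.620188
  S → negative
  Lon: 0 + 24.216/60 = 0.403600
  W ⇒ negate
Point 3:
  Latitude: degrees = first 2 digits = 86, minutes = 52.7606; 86 + 52.7606/60 = 86.879343
  N ⇒ keep positive
  Lon: degrees = first 3 digits = 125, minutes = 4.212; 125 + 4.212/60 = 125.070200
  hemisphere W, so the sign is −
Point 4:
  φ: split at 2 digits → 59° and 26.9596′; 59 + 26.9596/60 = 59.449327
  S ⇒ negate
  Lon: split at 3 digits → 076° and 19.88233′; 76 + 19.88233/60 = 76.331372
  E ⇒ keep positive
Point 5:
  φ: split at 2 digits → 53° and 17.236′; 53 + 17.236/60 = 53.287267
  N ⇒ keep positive
  Longitude: split at 3 digits → 164° and 33.73042′; 164 + 33.73042/60 = 164.562174
  E ⇒ keep positive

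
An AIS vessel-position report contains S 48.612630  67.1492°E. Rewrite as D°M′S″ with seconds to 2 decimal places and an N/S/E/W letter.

48°36′45.47″ S, 67°08′57.12″ E

Latitude: whole degrees 48; 36.75780′ → 36′ and 45.4680″
λ: 0.149200° → 8.95200′; 0.95200 × 60 = 57.1200″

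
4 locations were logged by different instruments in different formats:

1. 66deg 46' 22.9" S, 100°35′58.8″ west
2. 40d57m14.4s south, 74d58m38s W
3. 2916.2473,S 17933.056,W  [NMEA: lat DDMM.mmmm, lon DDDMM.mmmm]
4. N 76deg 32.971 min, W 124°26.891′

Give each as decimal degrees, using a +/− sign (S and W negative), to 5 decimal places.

Point 1:
  φ: 66° + 46/60 + 22.9/3600 = 66 + 0.766667 + 0.006361 = 66.773028
  S → negative
  λ: 35′ + 58.8″ = 35.98000′; 100 + 35.98000/60 = 100.599667
  W → negative
Point 2:
  φ: 40° + 57/60 + 14.4/3600 = 40 + 0.950000 + 0.004000 = 40.954000
  hemisphere S, so the sign is −
  λ: 58′ + 38″ = 58.63333′; 74 + 58.63333/60 = 74.977222
  hemisphere W, so the sign is −
Point 3:
  φ: degrees = first 2 digits = 29, minutes = 16.2473; 29 + 16.2473/60 = 29.270788
  hemisphere S, so the sign is −
  λ: degrees = first 3 digits = 179, minutes = 33.056; 179 + 33.056/60 = 179.550933
  W ⇒ negate
Point 4:
  Lat: 32.971′ = 0.549517°; total 76.549517
  N ⇒ keep positive
  Lon: 26.891′ = 0.448183°; total 124.448183
  W → negative

1. -66.77303, -100.59967
2. -40.95400, -74.97722
3. -29.27079, -179.55093
4. 76.54952, -124.44818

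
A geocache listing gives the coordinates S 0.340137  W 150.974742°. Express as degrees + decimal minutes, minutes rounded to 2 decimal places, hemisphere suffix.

Latitude: minutes = (0.340137 − 0) × 60 = 20.4082
Longitude: fractional part 0.974742 → 58.4845 minutes

0° 20.41′ S, 150° 58.48′ W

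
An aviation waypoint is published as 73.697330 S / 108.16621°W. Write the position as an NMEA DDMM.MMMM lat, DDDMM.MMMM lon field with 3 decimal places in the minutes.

Lat: minutes = (73.697330 − 73) × 60 = 41.83980
Lon: 108° + 0.166210 × 60 = 108° 9.97260′

7341.840,S / 10809.973,W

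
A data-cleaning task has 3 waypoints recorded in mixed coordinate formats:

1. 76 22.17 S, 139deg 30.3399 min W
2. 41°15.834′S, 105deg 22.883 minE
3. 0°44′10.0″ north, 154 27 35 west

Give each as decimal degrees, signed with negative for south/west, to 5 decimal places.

1. -76.36950, -139.50567
2. -41.26390, 105.38138
3. 0.73611, -154.45972

Point 1:
  φ: 22.17′ = 0.369500°; total 76.369500
  S ⇒ negate
  Lon: 30.3399′ = 0.505665°; total 139.505665
  hemisphere W, so the sign is −
Point 2:
  Latitude: 41 + 15.834/60 = 41.263900
  hemisphere S, so the sign is −
  Longitude: 105 + 22.883/60 = 105.381383
  E ⇒ keep positive
Point 3:
  φ: 44′ + 10″ = 44.16667′; 0 + 44.16667/60 = 0.736111
  N ⇒ keep positive
  Longitude: 154° + 27/60 + 35/3600 = 154 + 0.450000 + 0.009722 = 154.459722
  hemisphere W, so the sign is −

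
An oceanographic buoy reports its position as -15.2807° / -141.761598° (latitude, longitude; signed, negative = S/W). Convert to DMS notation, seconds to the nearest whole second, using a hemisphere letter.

15°16′51″ S, 141°45′42″ W

Latitude is negative → S; |value| = 15.280700
Latitude: whole degrees 15; 16.84200′ → 16′ and 50.52″
Longitude is negative → W; |value| = 141.761598
Lon: 0.761598° → 45.69588′; 0.69588 × 60 = 41.75″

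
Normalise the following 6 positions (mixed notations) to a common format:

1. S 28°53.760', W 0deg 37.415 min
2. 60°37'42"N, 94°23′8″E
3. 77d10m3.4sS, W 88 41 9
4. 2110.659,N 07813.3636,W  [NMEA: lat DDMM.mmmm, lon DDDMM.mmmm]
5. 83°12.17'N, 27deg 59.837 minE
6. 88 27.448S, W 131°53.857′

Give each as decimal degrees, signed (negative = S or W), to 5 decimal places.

1. -28.89600, -0.62358
2. 60.62833, 94.38556
3. -77.16761, -88.68583
4. 21.17765, -78.22273
5. 83.20283, 27.99728
6. -88.45747, -131.89762

Point 1:
  Lat: 28 + 53.76/60 = 28.896000
  S ⇒ negate
  λ: 0 + 37.415/60 = 0.623583
  hemisphere W, so the sign is −
Point 2:
  Latitude: 60 + 37/60 + 42/3600 = 60.628333
  N ⇒ keep positive
  Longitude: 23′ + 8″ = 23.13333′; 94 + 23.13333/60 = 94.385556
  E → positive
Point 3:
  Lat: 10′ + 3.4″ = 10.05667′; 77 + 10.05667/60 = 77.167611
  hemisphere S, so the sign is −
  Lon: 41′ + 9″ = 41.15000′; 88 + 41.15000/60 = 88.685833
  W → negative
Point 4:
  Latitude: degrees = first 2 digits = 21, minutes = 10.659; 21 + 10.659/60 = 21.177650
  N → positive
  Lon: degrees = first 3 digits = 78, minutes = 13.3636; 78 + 13.3636/60 = 78.222727
  W → negative
Point 5:
  Latitude: 12.17′ = 0.202833°; total 83.202833
  N ⇒ keep positive
  Longitude: 27 + 59.837/60 = 27.997283
  E → positive
Point 6:
  Latitude: 88 + 27.448/60 = 88.457467
  S → negative
  Lon: 53.857′ = 0.897617°; total 131.897617
  W ⇒ negate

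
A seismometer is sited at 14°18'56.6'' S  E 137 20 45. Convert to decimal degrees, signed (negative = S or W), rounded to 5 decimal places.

Lat: 14 + 18/60 + 56.6/3600 = 14.315722
S ⇒ negate
λ: 20′ + 45″ = 20.75000′; 137 + 20.75000/60 = 137.345833
E ⇒ keep positive

-14.31572, 137.34583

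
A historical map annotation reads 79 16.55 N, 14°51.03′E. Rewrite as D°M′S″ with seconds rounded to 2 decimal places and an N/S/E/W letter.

79°16′33.00″ N, 14°51′1.80″ E

Lat: fractional minutes 0.55000 × 60 = 33.0000″
Lon: fractional minutes 0.03000 × 60 = 1.8000″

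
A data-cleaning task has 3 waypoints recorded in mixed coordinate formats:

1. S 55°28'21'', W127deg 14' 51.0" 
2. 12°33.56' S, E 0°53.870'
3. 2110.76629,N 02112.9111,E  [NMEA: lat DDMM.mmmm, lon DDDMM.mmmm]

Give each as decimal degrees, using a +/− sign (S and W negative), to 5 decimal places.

Point 1:
  Latitude: 28′ + 21″ = 28.35000′; 55 + 28.35000/60 = 55.472500
  S ⇒ negate
  Longitude: 14′ + 51″ = 14.85000′; 127 + 14.85000/60 = 127.247500
  W → negative
Point 2:
  φ: 12 + 33.56/60 = 12.559333
  S ⇒ negate
  Lon: 0 + 53.87/60 = 0.897833
  E ⇒ keep positive
Point 3:
  φ: degrees = first 2 digits = 21, minutes = 10.76629; 21 + 10.76629/60 = 21.179438
  N → positive
  Lon: degrees = first 3 digits = 21, minutes = 12.9111; 21 + 12.9111/60 = 21.215185
  E ⇒ keep positive

1. -55.47250, -127.24750
2. -12.55933, 0.89783
3. 21.17944, 21.21519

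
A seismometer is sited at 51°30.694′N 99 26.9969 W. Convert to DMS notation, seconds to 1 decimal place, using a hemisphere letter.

Lat: 30.69400′ → 30′ and 0.69400 × 60 = 41.640″
Lon: fractional minutes 0.99690 × 60 = 59.814″

51°30′41.6″ N, 99°26′59.8″ W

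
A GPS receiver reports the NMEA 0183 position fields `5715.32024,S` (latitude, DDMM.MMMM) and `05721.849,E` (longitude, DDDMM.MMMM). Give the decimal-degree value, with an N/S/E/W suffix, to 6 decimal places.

57.255337° S, 57.364150° E

Latitude: split at 2 digits → 57° and 15.32024′; 57 + 15.32024/60 = 57.2553373
λ: degrees = first 3 digits = 57, minutes = 21.849; 57 + 21.849/60 = 57.3641500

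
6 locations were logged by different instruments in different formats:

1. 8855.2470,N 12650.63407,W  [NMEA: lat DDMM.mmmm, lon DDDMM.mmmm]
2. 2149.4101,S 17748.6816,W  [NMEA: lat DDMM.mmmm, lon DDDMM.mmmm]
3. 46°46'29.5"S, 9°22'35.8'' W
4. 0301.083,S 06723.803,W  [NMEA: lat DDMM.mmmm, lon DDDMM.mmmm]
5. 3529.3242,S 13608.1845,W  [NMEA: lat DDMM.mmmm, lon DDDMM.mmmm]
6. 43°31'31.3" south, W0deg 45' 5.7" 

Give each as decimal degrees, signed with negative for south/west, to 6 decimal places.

Point 1:
  Lat: split at 2 digits → 88° and 55.247′; 88 + 55.247/60 = 88.9207833
  N → positive
  λ: degrees = first 3 digits = 126, minutes = 50.63407; 126 + 50.63407/60 = 126.8439012
  hemisphere W, so the sign is −
Point 2:
  φ: split at 2 digits → 21° and 49.4101′; 21 + 49.4101/60 = 21.8235017
  S ⇒ negate
  λ: split at 3 digits → 177° and 48.6816′; 177 + 48.6816/60 = 177.8113600
  hemisphere W, so the sign is −
Point 3:
  Latitude: 46′ + 29.5″ = 46.49167′; 46 + 46.49167/60 = 46.7748611
  S ⇒ negate
  λ: 22′ + 35.8″ = 22.59667′; 9 + 22.59667/60 = 9.3766111
  W → negative
Point 4:
  Latitude: degrees = first 2 digits = 3, minutes = 1.083; 3 + 1.083/60 = 3.0180500
  S → negative
  Lon: degrees = first 3 digits = 67, minutes = 23.803; 67 + 23.803/60 = 67.3967167
  hemisphere W, so the sign is −
Point 5:
  Latitude: degrees = first 2 digits = 35, minutes = 29.3242; 35 + 29.3242/60 = 35.4887367
  S ⇒ negate
  Longitude: split at 3 digits → 136° and 8.1845′; 136 + 8.1845/60 = 136.1364083
  W → negative
Point 6:
  Lat: 31′ + 31.3″ = 31.52167′; 43 + 31.52167/60 = 43.5253611
  hemisphere S, so the sign is −
  Longitude: 0° + 45/60 + 5.7/3600 = 0 + 0.750000 + 0.001583 = 0.7515833
  W → negative

1. 88.920783, -126.843901
2. -21.823502, -177.811360
3. -46.774861, -9.376611
4. -3.018050, -67.396717
5. -35.488737, -136.136408
6. -43.525361, -0.751583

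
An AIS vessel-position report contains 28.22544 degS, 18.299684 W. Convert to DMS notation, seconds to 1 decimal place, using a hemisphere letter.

28°13′31.6″ S, 18°17′58.9″ W

Lat: 0.225440 × 60 = 13.52640′ → 13′, remainder × 60 = 31.584″
Longitude: whole degrees 18; 17.98104′ → 17′ and 58.862″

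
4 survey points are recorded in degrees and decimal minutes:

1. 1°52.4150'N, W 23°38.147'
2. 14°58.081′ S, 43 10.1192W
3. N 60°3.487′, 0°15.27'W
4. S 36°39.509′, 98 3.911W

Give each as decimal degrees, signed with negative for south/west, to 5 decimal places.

1. 1.87358, -23.63578
2. -14.96802, -43.16865
3. 60.05812, -0.25450
4. -36.65848, -98.06518

Point 1:
  Lat: 1 + 52.415/60 = 1.873583
  N → positive
  Lon: 23 + 38.147/60 = 23.635783
  hemisphere W, so the sign is −
Point 2:
  φ: 58.081′ = 0.968017°; total 14.968017
  hemisphere S, so the sign is −
  Lon: 10.1192′ = 0.168653°; total 43.168653
  W ⇒ negate
Point 3:
  φ: 3.487′ = 0.058117°; total 60.058117
  N ⇒ keep positive
  Lon: 0 + 15.27/60 = 0.254500
  W ⇒ negate
Point 4:
  φ: 39.509′ = 0.658483°; total 36.658483
  S → negative
  λ: 98 + 3.911/60 = 98.065183
  W ⇒ negate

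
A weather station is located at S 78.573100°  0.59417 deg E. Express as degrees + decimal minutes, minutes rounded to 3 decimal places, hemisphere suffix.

Lat: minutes = (78.573100 − 78) × 60 = 34.38600
Longitude: minutes = (0.594170 − 0) × 60 = 35.65020

78° 34.386′ S, 0° 35.650′ E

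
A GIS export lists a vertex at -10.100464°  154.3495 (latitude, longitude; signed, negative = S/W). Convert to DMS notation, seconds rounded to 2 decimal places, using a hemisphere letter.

Latitude is negative → S; |value| = 10.100464
Lat: 0.100464 × 60 = 6.02784′ → 6′, remainder × 60 = 1.6704″
λ: whole degrees 154; 20.97000′ → 20′ and 58.2000″

10°06′1.67″ S, 154°20′58.20″ E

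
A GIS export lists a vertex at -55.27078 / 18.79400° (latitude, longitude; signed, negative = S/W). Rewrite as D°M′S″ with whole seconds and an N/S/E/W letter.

55°16′15″ S, 18°47′38″ E

Latitude is negative → S; |value| = 55.270780
Latitude: 0.270780° → 16.24680′; 0.24680 × 60 = 14.81″
λ: 0.794000 × 60 = 47.64000′ → 47′, remainder × 60 = 38.40″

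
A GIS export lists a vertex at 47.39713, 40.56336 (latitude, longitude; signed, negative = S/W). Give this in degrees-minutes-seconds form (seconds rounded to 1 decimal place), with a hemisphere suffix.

Lat: 0.397130° → 23.82780′; 0.82780 × 60 = 49.668″
λ: whole degrees 40; 33.80160′ → 33′ and 48.096″

47°23′49.7″ N, 40°33′48.1″ E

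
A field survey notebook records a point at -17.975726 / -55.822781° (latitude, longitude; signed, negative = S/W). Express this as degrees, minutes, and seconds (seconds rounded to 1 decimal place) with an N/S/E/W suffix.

Latitude is negative → S; |value| = 17.975726
Latitude: whole degrees 17; 58.54356′ → 58′ and 32.614″
Longitude is negative → W; |value| = 55.822781
Lon: whole degrees 55; 49.36686′ → 49′ and 22.012″

17°58′32.6″ S, 55°49′22.0″ W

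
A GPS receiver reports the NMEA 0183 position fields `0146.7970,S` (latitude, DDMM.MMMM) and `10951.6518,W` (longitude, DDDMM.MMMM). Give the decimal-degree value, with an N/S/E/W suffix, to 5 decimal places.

φ: degrees = first 2 digits = 1, minutes = 46.797; 1 + 46.797/60 = 1.779950
λ: split at 3 digits → 109° and 51.6518′; 109 + 51.6518/60 = 109.860863

1.77995° S, 109.86086° W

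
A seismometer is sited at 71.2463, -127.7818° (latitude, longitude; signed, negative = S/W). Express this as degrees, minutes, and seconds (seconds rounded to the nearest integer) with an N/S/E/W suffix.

71°14′47″ N, 127°46′54″ W

Lat: whole degrees 71; 14.77800′ → 14′ and 46.68″
Longitude is negative → W; |value| = 127.781800
λ: whole degrees 127; 46.90800′ → 46′ and 54.48″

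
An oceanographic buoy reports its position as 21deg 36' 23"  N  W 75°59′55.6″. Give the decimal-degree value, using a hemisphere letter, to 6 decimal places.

Latitude: 36′ + 23″ = 36.38333′; 21 + 36.38333/60 = 21.6063889
Longitude: 59′ + 55.6″ = 59.92667′; 75 + 59.92667/60 = 75.9987778

21.606389° N, 75.998778° W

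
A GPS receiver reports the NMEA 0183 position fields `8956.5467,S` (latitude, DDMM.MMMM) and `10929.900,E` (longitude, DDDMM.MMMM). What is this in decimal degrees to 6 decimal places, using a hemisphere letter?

Latitude: split at 2 digits → 89° and 56.5467′; 89 + 56.5467/60 = 89.9424450
Longitude: split at 3 digits → 109° and 29.9′; 109 + 29.9/60 = 109.4983333

89.942445° S, 109.498333° E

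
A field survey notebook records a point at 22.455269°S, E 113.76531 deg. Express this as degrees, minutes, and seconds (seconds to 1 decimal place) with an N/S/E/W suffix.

22°27′19.0″ S, 113°45′55.1″ E

Latitude: 0.455269° → 27.31614′; 0.31614 × 60 = 18.968″
Longitude: whole degrees 113; 45.91860′ → 45′ and 55.116″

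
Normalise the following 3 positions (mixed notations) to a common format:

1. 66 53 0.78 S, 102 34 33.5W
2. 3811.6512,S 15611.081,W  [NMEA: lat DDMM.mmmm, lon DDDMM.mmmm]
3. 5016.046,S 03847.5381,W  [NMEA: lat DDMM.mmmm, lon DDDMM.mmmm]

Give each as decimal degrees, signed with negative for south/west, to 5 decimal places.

1. -66.88355, -102.57597
2. -38.19419, -156.18468
3. -50.26743, -38.79230

Point 1:
  Lat: 66° + 53/60 + 0.78/3600 = 66 + 0.883333 + 0.000217 = 66.883550
  S ⇒ negate
  Longitude: 102 + 34/60 + 33.5/3600 = 102.575972
  hemisphere W, so the sign is −
Point 2:
  φ: split at 2 digits → 38° and 11.6512′; 38 + 11.6512/60 = 38.194187
  S → negative
  Longitude: degrees = first 3 digits = 156, minutes = 11.081; 156 + 11.081/60 = 156.184683
  W → negative
Point 3:
  Latitude: degrees = first 2 digits = 50, minutes = 16.046; 50 + 16.046/60 = 50.267433
  hemisphere S, so the sign is −
  Lon: split at 3 digits → 038° and 47.5381′; 38 + 47.5381/60 = 38.792302
  W → negative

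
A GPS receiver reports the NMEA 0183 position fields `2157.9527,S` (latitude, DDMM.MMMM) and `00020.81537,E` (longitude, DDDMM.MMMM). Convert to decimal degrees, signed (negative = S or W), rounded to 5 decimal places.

-21.96588, 0.34692

Lat: split at 2 digits → 21° and 57.9527′; 21 + 57.9527/60 = 21.965878
hemisphere S, so the sign is −
Longitude: split at 3 digits → 000° and 20.81537′; 0 + 20.81537/60 = 0.346923
E → positive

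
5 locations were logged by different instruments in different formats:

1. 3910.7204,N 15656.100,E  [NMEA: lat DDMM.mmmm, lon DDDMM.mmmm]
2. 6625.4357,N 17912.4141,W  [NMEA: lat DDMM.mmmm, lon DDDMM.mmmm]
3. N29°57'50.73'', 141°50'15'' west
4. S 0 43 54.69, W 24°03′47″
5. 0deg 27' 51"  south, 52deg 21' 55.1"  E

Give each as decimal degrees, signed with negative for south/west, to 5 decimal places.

1. 39.17867, 156.93500
2. 66.42393, -179.20690
3. 29.96409, -141.83750
4. -0.73186, -24.06306
5. -0.46417, 52.36531

Point 1:
  φ: split at 2 digits → 39° and 10.7204′; 39 + 10.7204/60 = 39.178673
  N → positive
  Lon: degrees = first 3 digits = 156, minutes = 56.1; 156 + 56.1/60 = 156.935000
  E → positive
Point 2:
  φ: split at 2 digits → 66° and 25.4357′; 66 + 25.4357/60 = 66.423928
  N → positive
  Lon: degrees = first 3 digits = 179, minutes = 12.4141; 179 + 12.4141/60 = 179.206902
  hemisphere W, so the sign is −
Point 3:
  φ: 29° + 57/60 + 50.73/3600 = 29 + 0.950000 + 0.014092 = 29.964092
  N ⇒ keep positive
  Longitude: 141° + 50/60 + 15/3600 = 141 + 0.833333 + 0.004167 = 141.837500
  hemisphere W, so the sign is −
Point 4:
  Lat: 0 + 43/60 + 54.69/3600 = 0.731858
  S → negative
  Longitude: 3′ + 47″ = 3.78333′; 24 + 3.78333/60 = 24.063056
  W → negative
Point 5:
  Lat: 27′ + 51″ = 27.85000′; 0 + 27.85000/60 = 0.464167
  S → negative
  λ: 52 + 21/60 + 55.1/3600 = 52.365306
  E ⇒ keep positive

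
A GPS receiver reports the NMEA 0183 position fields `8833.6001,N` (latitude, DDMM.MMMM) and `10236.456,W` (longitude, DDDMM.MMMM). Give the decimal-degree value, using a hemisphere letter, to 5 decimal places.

Lat: split at 2 digits → 88° and 33.6001′; 88 + 33.6001/60 = 88.560002
Longitude: degrees = first 3 digits = 102, minutes = 36.456; 102 + 36.456/60 = 102.607600

88.56000° N, 102.60760° W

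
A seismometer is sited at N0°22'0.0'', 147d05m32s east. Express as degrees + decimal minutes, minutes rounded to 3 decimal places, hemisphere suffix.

0° 22.000′ N, 147° 5.533′ E

Lat: 22 + 0/60 = 22.00000′
λ: 5 + 32/60 = 5.53333′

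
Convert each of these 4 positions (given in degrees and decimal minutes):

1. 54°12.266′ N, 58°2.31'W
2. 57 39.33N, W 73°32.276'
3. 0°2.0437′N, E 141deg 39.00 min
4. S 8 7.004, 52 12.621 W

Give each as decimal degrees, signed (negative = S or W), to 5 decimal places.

1. 54.20443, -58.03850
2. 57.65550, -73.53793
3. 0.03406, 141.65000
4. -8.11673, -52.21035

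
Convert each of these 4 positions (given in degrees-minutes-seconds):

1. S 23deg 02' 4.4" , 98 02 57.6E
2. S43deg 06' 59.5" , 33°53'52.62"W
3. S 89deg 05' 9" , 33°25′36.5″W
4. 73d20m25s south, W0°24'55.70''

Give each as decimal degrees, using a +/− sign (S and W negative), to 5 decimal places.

1. -23.03456, 98.04933
2. -43.11653, -33.89795
3. -89.08583, -33.42681
4. -73.34028, -0.41547

Point 1:
  φ: 23 + 2/60 + 4.4/3600 = 23.034556
  hemisphere S, so the sign is −
  λ: 2′ + 57.6″ = 2.96000′; 98 + 2.96000/60 = 98.049333
  E → positive
Point 2:
  Latitude: 6′ + 59.5″ = 6.99167′; 43 + 6.99167/60 = 43.116528
  hemisphere S, so the sign is −
  λ: 33° + 53/60 + 52.62/3600 = 33 + 0.883333 + 0.014617 = 33.897950
  W → negative
Point 3:
  Lat: 89 + 5/60 + 9/3600 = 89.085833
  hemisphere S, so the sign is −
  Lon: 33° + 25/60 + 36.5/3600 = 33 + 0.416667 + 0.010139 = 33.426806
  W → negative
Point 4:
  Latitude: 73° + 20/60 + 25/3600 = 73 + 0.333333 + 0.006944 = 73.340278
  S ⇒ negate
  Longitude: 0° + 24/60 + 55.7/3600 = 0 + 0.400000 + 0.015472 = 0.415472
  hemisphere W, so the sign is −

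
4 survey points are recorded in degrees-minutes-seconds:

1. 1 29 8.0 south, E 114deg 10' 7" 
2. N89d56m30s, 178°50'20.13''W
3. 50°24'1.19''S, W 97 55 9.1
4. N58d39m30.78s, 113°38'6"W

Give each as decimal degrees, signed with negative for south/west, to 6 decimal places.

1. -1.485556, 114.168611
2. 89.941667, -178.838925
3. -50.400331, -97.919194
4. 58.658550, -113.635000

Point 1:
  φ: 1° + 29/60 + 8/3600 = 1 + 0.483333 + 0.002222 = 1.4855556
  hemisphere S, so the sign is −
  Longitude: 10′ + 7″ = 10.11667′; 114 + 10.11667/60 = 114.1686111
  E ⇒ keep positive
Point 2:
  Lat: 89 + 56/60 + 30/3600 = 89.9416667
  N ⇒ keep positive
  λ: 50′ + 20.13″ = 50.33550′; 178 + 50.33550/60 = 178.8389250
  W → negative
Point 3:
  Latitude: 50° + 24/60 + 1.19/3600 = 50 + 0.400000 + 0.000331 = 50.4003306
  S → negative
  Lon: 97° + 55/60 + 9.1/3600 = 97 + 0.916667 + 0.002528 = 97.9191944
  W ⇒ negate
Point 4:
  φ: 39′ + 30.78″ = 39.51300′; 58 + 39.51300/60 = 58.6585500
  N → positive
  Longitude: 38′ + 6″ = 38.10000′; 113 + 38.10000/60 = 113.6350000
  W → negative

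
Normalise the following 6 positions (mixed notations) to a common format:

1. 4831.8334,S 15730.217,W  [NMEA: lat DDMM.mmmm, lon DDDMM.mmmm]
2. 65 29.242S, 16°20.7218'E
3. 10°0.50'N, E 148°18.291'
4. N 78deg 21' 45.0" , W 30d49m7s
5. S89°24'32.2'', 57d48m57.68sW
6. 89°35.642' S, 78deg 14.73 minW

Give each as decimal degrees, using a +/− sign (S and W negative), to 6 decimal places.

1. -48.530557, -157.503617
2. -65.487367, 16.345363
3. 10.008333, 148.304850
4. 78.362500, -30.818611
5. -89.408944, -57.816022
6. -89.594033, -78.245500

Point 1:
  Lat: degrees = first 2 digits = 48, minutes = 31.8334; 48 + 31.8334/60 = 48.5305567
  S → negative
  Longitude: degrees = first 3 digits = 157, minutes = 30.217; 157 + 30.217/60 = 157.5036167
  W ⇒ negate
Point 2:
  Lat: 65 + 29.242/60 = 65.4873667
  S ⇒ negate
  λ: 20.7218′ = 0.345363°; total 16.3453633
  E → positive
Point 3:
  Lat: 0.5′ = 0.008333°; total 10.0083333
  N ⇒ keep positive
  Lon: 18.291′ = 0.304850°; total 148.3048500
  E ⇒ keep positive
Point 4:
  Latitude: 78° + 21/60 + 45/3600 = 78 + 0.350000 + 0.012500 = 78.3625000
  N ⇒ keep positive
  Lon: 30 + 49/60 + 7/3600 = 30.8186111
  W → negative
Point 5:
  φ: 89 + 24/60 + 32.2/3600 = 89.4089444
  hemisphere S, so the sign is −
  λ: 57 + 48/60 + 57.68/3600 = 57.8160222
  W → negative
Point 6:
  Latitude: 89 + 35.642/60 = 89.5940333
  hemisphere S, so the sign is −
  Longitude: 14.73′ = 0.245500°; total 78.2455000
  W → negative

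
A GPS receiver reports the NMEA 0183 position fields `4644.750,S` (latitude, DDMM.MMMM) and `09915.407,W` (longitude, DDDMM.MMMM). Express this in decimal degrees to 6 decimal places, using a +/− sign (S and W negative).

-46.745833, -99.256783

Latitude: degrees = first 2 digits = 46, minutes = 44.75; 46 + 44.75/60 = 46.7458333
S → negative
Longitude: degrees = first 3 digits = 99, minutes = 15.407; 99 + 15.407/60 = 99.2567833
W → negative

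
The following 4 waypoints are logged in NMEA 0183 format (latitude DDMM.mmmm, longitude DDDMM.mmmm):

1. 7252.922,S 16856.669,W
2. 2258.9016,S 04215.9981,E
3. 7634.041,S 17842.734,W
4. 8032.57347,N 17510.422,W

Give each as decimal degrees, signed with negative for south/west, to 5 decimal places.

1. -72.88203, -168.94448
2. -22.98169, 42.26664
3. -76.56735, -178.71223
4. 80.54289, -175.17370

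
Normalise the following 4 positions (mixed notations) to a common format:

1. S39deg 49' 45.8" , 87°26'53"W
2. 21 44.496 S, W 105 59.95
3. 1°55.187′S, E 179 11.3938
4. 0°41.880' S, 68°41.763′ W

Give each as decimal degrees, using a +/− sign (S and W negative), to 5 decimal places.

1. -39.82939, -87.44806
2. -21.74160, -105.99917
3. -1.91978, 179.18990
4. -0.69800, -68.69605

Point 1:
  Lat: 39° + 49/60 + 45.8/3600 = 39 + 0.816667 + 0.012722 = 39.829389
  S → negative
  Lon: 87 + 26/60 + 53/3600 = 87.448056
  W ⇒ negate
Point 2:
  Latitude: 44.496′ = 0.741600°; total 21.741600
  S → negative
  Longitude: 105 + 59.95/60 = 105.999167
  W → negative
Point 3:
  Latitude: 55.187′ = 0.919783°; total 1.919783
  hemisphere S, so the sign is −
  Longitude: 179 + 11.3938/60 = 179.189897
  E ⇒ keep positive
Point 4:
  Latitude: 0 + 41.88/60 = 0.698000
  S ⇒ negate
  Lon: 41.763′ = 0.696050°; total 68.696050
  W ⇒ negate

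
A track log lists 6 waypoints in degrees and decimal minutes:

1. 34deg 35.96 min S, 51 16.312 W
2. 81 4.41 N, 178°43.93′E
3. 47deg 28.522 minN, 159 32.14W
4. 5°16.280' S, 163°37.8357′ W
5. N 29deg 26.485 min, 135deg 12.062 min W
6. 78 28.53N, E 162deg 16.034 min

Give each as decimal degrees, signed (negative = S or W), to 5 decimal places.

Point 1:
  Latitude: 34 + 35.96/60 = 34.599333
  hemisphere S, so the sign is −
  Longitude: 16.312′ = 0.271867°; total 51.271867
  hemisphere W, so the sign is −
Point 2:
  φ: 81 + 4.41/60 = 81.073500
  N ⇒ keep positive
  λ: 43.93′ = 0.732167°; total 178.732167
  E → positive
Point 3:
  Lat: 28.522′ = 0.475367°; total 47.475367
  N → positive
  λ: 159 + 32.14/60 = 159.535667
  hemisphere W, so the sign is −
Point 4:
  Latitude: 16.28′ = 0.271333°; total 5.271333
  hemisphere S, so the sign is −
  λ: 163 + 37.8357/60 = 163.630595
  W → negative
Point 5:
  Latitude: 29 + 26.485/60 = 29.441417
  N ⇒ keep positive
  Lon: 12.062′ = 0.201033°; total 135.201033
  W ⇒ negate
Point 6:
  φ: 78 + 28.53/60 = 78.475500
  N → positive
  λ: 16.034′ = 0.267233°; total 162.267233
  E → positive

1. -34.59933, -51.27187
2. 81.07350, 178.73217
3. 47.47537, -159.53567
4. -5.27133, -163.63060
5. 29.44142, -135.20103
6. 78.47550, 162.26723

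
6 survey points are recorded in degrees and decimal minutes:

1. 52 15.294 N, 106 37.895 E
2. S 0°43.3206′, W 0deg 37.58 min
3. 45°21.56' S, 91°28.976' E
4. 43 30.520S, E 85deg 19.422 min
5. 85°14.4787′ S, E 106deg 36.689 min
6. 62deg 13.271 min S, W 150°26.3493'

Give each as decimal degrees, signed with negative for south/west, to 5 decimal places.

1. 52.25490, 106.63158
2. -0.72201, -0.62633
3. -45.35933, 91.48293
4. -43.50867, 85.32370
5. -85.24131, 106.61148
6. -62.22118, -150.43916

Point 1:
  φ: 52 + 15.294/60 = 52.254900
  N → positive
  Longitude: 37.895′ = 0.631583°; total 106.631583
  E ⇒ keep positive
Point 2:
  Latitude: 43.3206′ = 0.722010°; total 0.722010
  S ⇒ negate
  Lon: 0 + 37.58/60 = 0.626333
  W ⇒ negate
Point 3:
  Lat: 21.56′ = 0.359333°; total 45.359333
  S → negative
  Longitude: 28.976′ = 0.482933°; total 91.482933
  E ⇒ keep positive
Point 4:
  Lat: 30.52′ = 0.508667°; total 43.508667
  S ⇒ negate
  λ: 19.422′ = 0.323700°; total 85.323700
  E ⇒ keep positive
Point 5:
  Latitude: 85 + 14.4787/60 = 85.241312
  S ⇒ negate
  Longitude: 106 + 36.689/60 = 106.611483
  E → positive
Point 6:
  Lat: 62 + 13.271/60 = 62.221183
  S → negative
  λ: 150 + 26.3493/60 = 150.439155
  W → negative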